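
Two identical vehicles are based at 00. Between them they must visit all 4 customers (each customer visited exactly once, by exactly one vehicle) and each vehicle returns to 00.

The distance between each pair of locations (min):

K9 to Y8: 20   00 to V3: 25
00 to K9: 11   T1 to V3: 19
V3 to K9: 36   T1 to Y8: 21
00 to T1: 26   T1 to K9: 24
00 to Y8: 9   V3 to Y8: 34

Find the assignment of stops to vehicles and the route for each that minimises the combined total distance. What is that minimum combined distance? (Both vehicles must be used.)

Try each way of splitting the stops between the two vehicles (each non-empty) and, for each split, find the best tour for each vehicle:
  {T1} + {V3, K9, Y8}: 52 + 90 = 142
  {V3} + {T1, K9, Y8}: 50 + 65 = 115
  {T1, V3} + {K9, Y8}: 70 + 40 = 110
  {K9} + {T1, V3, Y8}: 22 + 74 = 96
  {T1, K9} + {V3, Y8}: 61 + 68 = 129
  {V3, K9} + {T1, Y8}: 72 + 56 = 128
  … (7 splits in total)
Best: vehicle 1 00 → K9 → 00 = 22; vehicle 2 00 → V3 → T1 → Y8 → 00 = 74; combined 96.

96 min — the smallest possible combined total.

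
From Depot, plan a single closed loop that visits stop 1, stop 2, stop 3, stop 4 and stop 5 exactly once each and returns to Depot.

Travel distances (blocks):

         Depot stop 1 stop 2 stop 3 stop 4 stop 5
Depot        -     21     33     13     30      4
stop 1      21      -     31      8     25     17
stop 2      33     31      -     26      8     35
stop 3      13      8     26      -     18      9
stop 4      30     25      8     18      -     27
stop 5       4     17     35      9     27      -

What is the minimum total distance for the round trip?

There are 60 distinct closed tours to check (reversals are equivalent).
Depot - stop 1 - stop 2 - stop 3 - stop 4 - stop 5 - Depot: 21+31+26+18+27+4 = 127
Depot - stop 1 - stop 2 - stop 3 - stop 5 - stop 4 - Depot: 21+31+26+9+27+30 = 144
Depot - stop 1 - stop 2 - stop 4 - stop 3 - stop 5 - Depot: 21+31+8+18+9+4 = 91
Depot - stop 1 - stop 2 - stop 4 - stop 5 - stop 3 - Depot: 21+31+8+27+9+13 = 109
Depot - stop 1 - stop 2 - stop 5 - stop 3 - stop 4 - Depot: 21+31+35+9+18+30 = 144
Depot - stop 1 - stop 2 - stop 5 - stop 4 - stop 3 - Depot: 21+31+35+27+18+13 = 145
Depot - stop 1 - stop 3 - stop 2 - stop 4 - stop 5 - Depot: 21+8+26+8+27+4 = 94
Depot - stop 1 - stop 3 - stop 2 - stop 5 - stop 4 - Depot: 21+8+26+35+27+30 = 147
Depot - stop 1 - stop 3 - stop 4 - stop 2 - stop 5 - Depot: 21+8+18+8+35+4 = 94
Depot - stop 1 - stop 3 - stop 4 - stop 5 - stop 2 - Depot: 21+8+18+27+35+33 = 142
Depot - stop 1 - stop 3 - stop 5 - stop 2 - stop 4 - Depot: 21+8+9+35+8+30 = 111
Depot - stop 1 - stop 3 - stop 5 - stop 4 - stop 2 - Depot: 21+8+9+27+8+33 = 106
Depot - stop 1 - stop 4 - stop 2 - stop 3 - stop 5 - Depot: 21+25+8+26+9+4 = 93
Depot - stop 1 - stop 4 - stop 2 - stop 5 - stop 3 - Depot: 21+25+8+35+9+13 = 111
… (46 more)
Depot - stop 2 - stop 4 - stop 1 - stop 3 - stop 5 - Depot: 33+8+25+8+9+4 = 87  ← best
The minimum is 87.
One optimal route: Depot → stop 2 → stop 4 → stop 1 → stop 3 → stop 5 → Depot (or its reverse).

Shortest round trip = 87 blocks.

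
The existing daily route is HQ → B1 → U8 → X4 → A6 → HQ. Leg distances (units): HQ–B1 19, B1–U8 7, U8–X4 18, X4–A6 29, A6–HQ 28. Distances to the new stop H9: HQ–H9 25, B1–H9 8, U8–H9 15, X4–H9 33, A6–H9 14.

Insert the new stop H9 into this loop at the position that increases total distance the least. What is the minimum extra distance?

Insertion cost between consecutive stops i–j is d(i,H9) + d(H9,j) − d(i,j):
  between HQ and B1: 25 + 8 − 19 = 14
  between B1 and U8: 8 + 15 − 7 = 16
  between U8 and X4: 15 + 33 − 18 = 30
  between X4 and A6: 33 + 14 − 29 = 18
  between A6 and HQ: 14 + 25 − 28 = 11
Cheapest insertion is between A6 and HQ, adding 11.
New total = 101 + 11 = 112.

Adding 11 by placing H9 on the A6–HQ leg.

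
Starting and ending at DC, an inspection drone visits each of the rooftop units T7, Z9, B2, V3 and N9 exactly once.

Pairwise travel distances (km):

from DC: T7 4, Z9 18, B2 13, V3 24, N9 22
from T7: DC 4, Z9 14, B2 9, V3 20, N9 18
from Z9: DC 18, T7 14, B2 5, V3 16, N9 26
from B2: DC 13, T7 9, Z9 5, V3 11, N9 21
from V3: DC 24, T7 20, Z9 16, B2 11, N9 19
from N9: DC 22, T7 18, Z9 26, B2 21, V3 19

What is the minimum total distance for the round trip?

75 km — the shortest possible round trip.

There are 60 distinct closed tours to check (reversals are equivalent).
DC→T7→Z9→B2→V3→N9→DC: 4+14+5+11+19+22 = 75
DC→T7→Z9→B2→N9→V3→DC: 4+14+5+21+19+24 = 87
DC→T7→Z9→V3→B2→N9→DC: 4+14+16+11+21+22 = 88
DC→T7→Z9→V3→N9→B2→DC: 4+14+16+19+21+13 = 87
DC→T7→Z9→N9→B2→V3→DC: 4+14+26+21+11+24 = 100
DC→T7→Z9→N9→V3→B2→DC: 4+14+26+19+11+13 = 87
DC→T7→B2→Z9→V3→N9→DC: 4+9+5+16+19+22 = 75
DC→T7→B2→Z9→N9→V3→DC: 4+9+5+26+19+24 = 87
DC→T7→B2→V3→Z9→N9→DC: 4+9+11+16+26+22 = 88
DC→T7→B2→V3→N9→Z9→DC: 4+9+11+19+26+18 = 87
DC→T7→B2→N9→Z9→V3→DC: 4+9+21+26+16+24 = 100
DC→T7→B2→N9→V3→Z9→DC: 4+9+21+19+16+18 = 87
DC→T7→V3→Z9→B2→N9→DC: 4+20+16+5+21+22 = 88
DC→T7→V3→Z9→N9→B2→DC: 4+20+16+26+21+13 = 100
… (46 more)
The minimum is 75.
One optimal route: DC → T7 → Z9 → B2 → V3 → N9 → DC (or its reverse).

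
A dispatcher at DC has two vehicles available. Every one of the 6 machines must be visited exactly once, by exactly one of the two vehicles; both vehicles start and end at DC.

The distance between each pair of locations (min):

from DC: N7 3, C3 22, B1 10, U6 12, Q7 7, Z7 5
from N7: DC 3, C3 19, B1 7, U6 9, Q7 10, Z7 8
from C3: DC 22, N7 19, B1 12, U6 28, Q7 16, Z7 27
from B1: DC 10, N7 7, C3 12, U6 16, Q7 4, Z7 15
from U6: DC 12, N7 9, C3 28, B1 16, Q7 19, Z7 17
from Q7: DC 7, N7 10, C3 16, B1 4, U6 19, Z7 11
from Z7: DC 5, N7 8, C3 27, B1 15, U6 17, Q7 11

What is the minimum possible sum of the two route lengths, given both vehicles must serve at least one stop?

73 min — the smallest possible combined total.

Try each way of splitting the stops between the two vehicles (each non-empty) and, for each split, find the best tour for each vehicle:
  {N7} + {C3, B1, U6, Q7, Z7}: 6 + 72 = 78
  {C3} + {N7, B1, U6, Q7, Z7}: 44 + 48 = 92
  {N7, C3} + {B1, U6, Q7, Z7}: 44 + 48 = 92
  {B1} + {N7, C3, U6, Q7, Z7}: 20 + 72 = 92
  {N7, B1} + {C3, U6, Q7, Z7}: 20 + 72 = 92
  {C3, B1} + {N7, U6, Q7, Z7}: 44 + 47 = 91
  … (31 splits in total)
  {N7, C3, B1, U6, Q7} + {Z7}: 63 + 10 = 73  ← best
Best: vehicle 1 DC → N7 → U6 → C3 → B1 → Q7 → DC = 63; vehicle 2 DC → Z7 → DC = 10; combined 73.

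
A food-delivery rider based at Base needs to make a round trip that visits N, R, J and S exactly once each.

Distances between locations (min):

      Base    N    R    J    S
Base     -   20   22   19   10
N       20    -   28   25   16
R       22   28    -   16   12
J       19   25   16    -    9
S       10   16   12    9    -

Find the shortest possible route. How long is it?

Shortest round trip = 83 min.

With 4 stops there are 4!/2 = 12 distinct round trips (a route and its reverse cost the same).
Base - N - R - J - S - Base: 20+28+16+9+10 = 83
Base - N - R - S - J - Base: 20+28+12+9+19 = 88
Base - N - J - R - S - Base: 20+25+16+12+10 = 83
Base - N - J - S - R - Base: 20+25+9+12+22 = 88
Base - N - S - R - J - Base: 20+16+12+16+19 = 83
Base - N - S - J - R - Base: 20+16+9+16+22 = 83
Base - R - N - J - S - Base: 22+28+25+9+10 = 94
Base - R - N - S - J - Base: 22+28+16+9+19 = 94
Base - R - J - N - S - Base: 22+16+25+16+10 = 89
Base - R - S - N - J - Base: 22+12+16+25+19 = 94
Base - J - N - R - S - Base: 19+25+28+12+10 = 94
Base - J - R - N - S - Base: 19+16+28+16+10 = 89
The minimum is 83.
One optimal route: Base → N → R → J → S → Base (or its reverse).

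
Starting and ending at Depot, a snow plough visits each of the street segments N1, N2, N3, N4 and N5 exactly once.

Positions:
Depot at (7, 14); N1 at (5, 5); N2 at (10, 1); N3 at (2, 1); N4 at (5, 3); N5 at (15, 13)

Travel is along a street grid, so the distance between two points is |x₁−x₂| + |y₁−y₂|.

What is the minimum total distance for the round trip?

Shortest round trip = 52.

Depot - N1 - N2 - N3 - N4 - N5 - Depot: 11+9+8+5+20+9 = 62
Depot - N1 - N2 - N3 - N5 - N4 - Depot: 11+9+8+25+20+13 = 86
Depot - N1 - N2 - N4 - N3 - N5 - Depot: 11+9+7+5+25+9 = 66
Depot - N1 - N2 - N4 - N5 - N3 - Depot: 11+9+7+20+25+18 = 90
Depot - N1 - N2 - N5 - N3 - N4 - Depot: 11+9+17+25+5+13 = 80
Depot - N1 - N2 - N5 - N4 - N3 - Depot: 11+9+17+20+5+18 = 80
Depot - N1 - N3 - N2 - N4 - N5 - Depot: 11+7+8+7+20+9 = 62
Depot - N1 - N3 - N2 - N5 - N4 - Depot: 11+7+8+17+20+13 = 76
Depot - N1 - N3 - N4 - N2 - N5 - Depot: 11+7+5+7+17+9 = 56
Depot - N1 - N3 - N4 - N5 - N2 - Depot: 11+7+5+20+17+16 = 76
Depot - N1 - N3 - N5 - N2 - N4 - Depot: 11+7+25+17+7+13 = 80
Depot - N1 - N3 - N5 - N4 - N2 - Depot: 11+7+25+20+7+16 = 86
Depot - N1 - N4 - N2 - N3 - N5 - Depot: 11+2+7+8+25+9 = 62
Depot - N1 - N4 - N2 - N5 - N3 - Depot: 11+2+7+17+25+18 = 80
… (46 more)
Depot - N1 - N4 - N3 - N2 - N5 - Depot: 11+2+5+8+17+9 = 52  ← best
The minimum is 52.
One optimal route: Depot → N1 → N4 → N3 → N2 → N5 → Depot (or its reverse).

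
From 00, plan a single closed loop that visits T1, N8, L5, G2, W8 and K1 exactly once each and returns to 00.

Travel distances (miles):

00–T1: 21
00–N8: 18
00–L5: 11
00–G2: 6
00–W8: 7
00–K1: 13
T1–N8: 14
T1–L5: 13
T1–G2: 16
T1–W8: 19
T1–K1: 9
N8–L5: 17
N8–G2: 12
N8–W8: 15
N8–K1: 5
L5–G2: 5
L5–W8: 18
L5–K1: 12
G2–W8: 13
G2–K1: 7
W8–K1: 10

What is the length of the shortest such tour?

Shortest round trip = 60 miles.

With 6 stops there are 6!/2 = 360 distinct round trips (a route and its reverse cost the same).
00→T1→N8→L5→G2→W8→K1→00: 21+14+17+5+13+10+13 = 93
00→T1→N8→L5→G2→K1→W8→00: 21+14+17+5+7+10+7 = 81
00→T1→N8→L5→W8→G2→K1→00: 21+14+17+18+13+7+13 = 103
00→T1→N8→L5→W8→K1→G2→00: 21+14+17+18+10+7+6 = 93
00→T1→N8→L5→K1→G2→W8→00: 21+14+17+12+7+13+7 = 91
00→T1→N8→L5→K1→W8→G2→00: 21+14+17+12+10+13+6 = 93
00→T1→N8→G2→L5→W8→K1→00: 21+14+12+5+18+10+13 = 93
00→T1→N8→G2→L5→K1→W8→00: 21+14+12+5+12+10+7 = 81
… (352 more)
00→G2→L5→T1→N8→K1→W8→00: 6+5+13+14+5+10+7 = 60  ← best
The minimum is 60.
One optimal route: 00 → G2 → L5 → T1 → N8 → K1 → W8 → 00 (or its reverse).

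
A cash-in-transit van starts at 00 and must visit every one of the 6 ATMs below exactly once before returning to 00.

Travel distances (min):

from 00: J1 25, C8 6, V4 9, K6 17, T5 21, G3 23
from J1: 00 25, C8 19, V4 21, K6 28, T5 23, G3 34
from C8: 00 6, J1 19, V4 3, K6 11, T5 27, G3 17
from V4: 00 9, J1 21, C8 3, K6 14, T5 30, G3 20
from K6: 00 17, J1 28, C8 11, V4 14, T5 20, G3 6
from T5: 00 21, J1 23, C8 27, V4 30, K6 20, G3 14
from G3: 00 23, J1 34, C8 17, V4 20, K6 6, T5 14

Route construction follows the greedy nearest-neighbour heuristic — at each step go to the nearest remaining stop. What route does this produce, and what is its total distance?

From 00: distances to unvisited — C8=6, V4=9, K6=17, T5=21, G3=23, J1=25. Nearest is C8 (6).
From C8: distances to unvisited — V4=3, K6=11, G3=17, J1=19, T5=27. Nearest is V4 (3).
From V4: distances to unvisited — K6=14, G3=20, J1=21, T5=30. Nearest is K6 (14).
From K6: distances to unvisited — G3=6, T5=20, J1=28. Nearest is G3 (6).
From G3: distances to unvisited — T5=14, J1=34. Nearest is T5 (14).
From T5: distances to unvisited — J1=23. Nearest is J1 (23).
Return J1→00: 25.
Total = 6 + 3 + 14 + 6 + 14 + 23 + 25 = 91.

Total distance 91 min via the nearest-neighbour route 00 → C8 → V4 → K6 → G3 → T5 → J1 → 00.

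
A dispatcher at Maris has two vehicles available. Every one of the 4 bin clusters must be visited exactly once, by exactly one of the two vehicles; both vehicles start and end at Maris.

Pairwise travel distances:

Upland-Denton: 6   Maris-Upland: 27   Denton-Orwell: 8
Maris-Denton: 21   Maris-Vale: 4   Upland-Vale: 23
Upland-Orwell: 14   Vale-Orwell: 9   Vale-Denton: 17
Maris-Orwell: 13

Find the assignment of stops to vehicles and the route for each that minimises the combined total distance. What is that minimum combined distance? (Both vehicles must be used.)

Check every non-empty split of the stops between the two vehicles; for each half take its own optimal tour:
  {Upland} + {Vale, Denton, Orwell}: 54 + 42 = 96
  {Vale} + {Upland, Denton, Orwell}: 8 + 54 = 62
  {Upland, Vale} + {Denton, Orwell}: 54 + 42 = 96
  {Denton} + {Upland, Vale, Orwell}: 42 + 54 = 96
  {Upland, Denton} + {Vale, Orwell}: 54 + 26 = 80
  {Vale, Denton} + {Upland, Orwell}: 42 + 54 = 96
  … (7 splits in total)
Best: vehicle 1 Maris → Vale → Maris = 8; vehicle 2 Maris → Upland → Denton → Orwell → Maris = 54; combined 62.

62 — the smallest possible combined total.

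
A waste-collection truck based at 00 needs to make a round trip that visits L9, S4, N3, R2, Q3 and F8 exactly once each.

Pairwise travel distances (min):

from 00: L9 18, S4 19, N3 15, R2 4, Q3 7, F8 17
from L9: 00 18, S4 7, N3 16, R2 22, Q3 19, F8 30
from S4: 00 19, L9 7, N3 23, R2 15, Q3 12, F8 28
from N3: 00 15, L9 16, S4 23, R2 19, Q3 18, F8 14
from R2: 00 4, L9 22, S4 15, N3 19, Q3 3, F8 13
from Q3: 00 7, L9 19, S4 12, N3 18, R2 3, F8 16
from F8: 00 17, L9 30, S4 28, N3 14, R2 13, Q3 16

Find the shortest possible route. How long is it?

There are 360 distinct closed tours to check (reversals are equivalent).
00→L9→S4→N3→R2→Q3→F8→00: 18+7+23+19+3+16+17 = 103
00→L9→S4→N3→R2→F8→Q3→00: 18+7+23+19+13+16+7 = 103
00→L9→S4→N3→Q3→R2→F8→00: 18+7+23+18+3+13+17 = 99
00→L9→S4→N3→Q3→F8→R2→00: 18+7+23+18+16+13+4 = 99
00→L9→S4→N3→F8→R2→Q3→00: 18+7+23+14+13+3+7 = 85
00→L9→S4→N3→F8→Q3→R2→00: 18+7+23+14+16+3+4 = 85
00→L9→S4→R2→N3→Q3→F8→00: 18+7+15+19+18+16+17 = 110
00→L9→S4→R2→N3→F8→Q3→00: 18+7+15+19+14+16+7 = 96
… (352 more)
00→R2→Q3→S4→L9→N3→F8→00: 4+3+12+7+16+14+17 = 73  ← best
The minimum is 73.
One optimal route: 00 → R2 → Q3 → S4 → L9 → N3 → F8 → 00 (or its reverse).

73 min — the shortest possible round trip.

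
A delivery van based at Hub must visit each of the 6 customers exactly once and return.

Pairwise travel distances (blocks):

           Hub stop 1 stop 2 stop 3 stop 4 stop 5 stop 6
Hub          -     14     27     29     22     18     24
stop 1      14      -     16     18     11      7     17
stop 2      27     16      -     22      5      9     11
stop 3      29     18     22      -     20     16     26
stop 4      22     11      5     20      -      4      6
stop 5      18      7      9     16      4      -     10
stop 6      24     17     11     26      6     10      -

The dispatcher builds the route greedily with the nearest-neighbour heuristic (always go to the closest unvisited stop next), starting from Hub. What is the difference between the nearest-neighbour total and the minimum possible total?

From Hub: stop 1=14, stop 5=18, stop 4=22, stop 6=24, stop 2=27, stop 3=29 → choose stop 1 (14).
From stop 1: stop 5=7, stop 4=11, stop 2=16, stop 6=17, stop 3=18 → choose stop 5 (7).
From stop 5: stop 4=4, stop 2=9, stop 6=10, stop 3=16 → choose stop 4 (4).
From stop 4: stop 2=5, stop 6=6, stop 3=20 → choose stop 2 (5).
From stop 2: stop 6=11, stop 3=22 → choose stop 6 (11).
From stop 6: stop 3=26 → choose stop 3 (26).
NN route Hub → stop 1 → stop 5 → stop 4 → stop 2 → stop 6 → stop 3 → Hub costs 96.
Optimal: Hub → stop 1 → stop 3 → stop 5 → stop 2 → stop 4 → stop 6 → Hub costs 92 (by enumerating all 360 distinct tours).
Excess = 96 − 92 = 4.

The nearest-neighbour route is 4 blocks longer than optimal.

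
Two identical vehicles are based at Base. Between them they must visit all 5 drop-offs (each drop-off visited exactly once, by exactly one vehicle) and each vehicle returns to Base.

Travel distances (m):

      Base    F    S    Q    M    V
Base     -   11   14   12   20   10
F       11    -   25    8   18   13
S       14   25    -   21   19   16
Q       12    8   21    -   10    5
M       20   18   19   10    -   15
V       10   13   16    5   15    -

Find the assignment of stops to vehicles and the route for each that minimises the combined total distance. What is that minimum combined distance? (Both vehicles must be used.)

Minimum combined distance: 80 m.

Check every non-empty split of the stops between the two vehicles; for each half take its own optimal tour:
  {F} + {S, Q, M, V}: 22 + 58 = 80
  {S} + {F, Q, M, V}: 28 + 54 = 82
  {F, S} + {Q, M, V}: 50 + 45 = 95
  {Q} + {F, S, M, V}: 24 + 72 = 96
  {F, Q} + {S, M, V}: 31 + 58 = 89
  {S, Q} + {F, M, V}: 47 + 54 = 101
  … (15 splits in total)
Best: vehicle 1 Base → F → Base = 22; vehicle 2 Base → S → M → Q → V → Base = 58; combined 80.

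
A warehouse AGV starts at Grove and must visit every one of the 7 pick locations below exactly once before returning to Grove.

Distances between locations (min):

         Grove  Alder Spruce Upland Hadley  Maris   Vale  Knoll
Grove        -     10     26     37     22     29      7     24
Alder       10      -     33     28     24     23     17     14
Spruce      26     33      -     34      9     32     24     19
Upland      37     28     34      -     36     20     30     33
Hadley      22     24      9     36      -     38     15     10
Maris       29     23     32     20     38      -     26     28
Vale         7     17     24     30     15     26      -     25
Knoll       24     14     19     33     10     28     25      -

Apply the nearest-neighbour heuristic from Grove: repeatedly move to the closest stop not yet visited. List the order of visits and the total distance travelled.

At Grove the remaining stops are Vale 7, Alder 10, Hadley 22, Knoll 24, Spruce 26, Maris 29, Upland 37; go to Vale.
At Vale the remaining stops are Hadley 15, Alder 17, Spruce 24, Knoll 25, Maris 26, Upland 30; go to Hadley.
At Hadley the remaining stops are Spruce 9, Knoll 10, Alder 24, Upland 36, Maris 38; go to Spruce.
At Spruce the remaining stops are Knoll 19, Maris 32, Alder 33, Upland 34; go to Knoll.
At Knoll the remaining stops are Alder 14, Maris 28, Upland 33; go to Alder.
At Alder the remaining stops are Maris 23, Upland 28; go to Maris.
At Maris the remaining stops are Upland 20; go to Upland.
Return Upland→Grove: 37.
Total = 7 + 15 + 9 + 19 + 14 + 23 + 20 + 37 = 144.

Nearest-neighbour total = 144 min; route Grove → Vale → Hadley → Spruce → Knoll → Alder → Maris → Upland → Grove.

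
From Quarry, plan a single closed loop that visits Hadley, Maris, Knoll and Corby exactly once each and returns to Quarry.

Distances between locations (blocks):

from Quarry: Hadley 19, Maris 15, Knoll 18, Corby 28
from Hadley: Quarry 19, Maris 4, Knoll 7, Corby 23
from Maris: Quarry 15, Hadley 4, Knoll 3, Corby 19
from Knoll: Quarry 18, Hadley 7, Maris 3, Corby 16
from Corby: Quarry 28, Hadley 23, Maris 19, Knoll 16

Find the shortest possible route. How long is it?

Minimum total distance: 70 blocks.

Quarry - Hadley - Maris - Knoll - Corby - Quarry: 19+4+3+16+28 = 70
Quarry - Hadley - Maris - Corby - Knoll - Quarry: 19+4+19+16+18 = 76
Quarry - Hadley - Knoll - Maris - Corby - Quarry: 19+7+3+19+28 = 76
Quarry - Hadley - Knoll - Corby - Maris - Quarry: 19+7+16+19+15 = 76
Quarry - Hadley - Corby - Maris - Knoll - Quarry: 19+23+19+3+18 = 82
Quarry - Hadley - Corby - Knoll - Maris - Quarry: 19+23+16+3+15 = 76
Quarry - Maris - Hadley - Knoll - Corby - Quarry: 15+4+7+16+28 = 70
Quarry - Maris - Hadley - Corby - Knoll - Quarry: 15+4+23+16+18 = 76
Quarry - Maris - Knoll - Hadley - Corby - Quarry: 15+3+7+23+28 = 76
Quarry - Maris - Corby - Hadley - Knoll - Quarry: 15+19+23+7+18 = 82
Quarry - Knoll - Hadley - Maris - Corby - Quarry: 18+7+4+19+28 = 76
Quarry - Knoll - Maris - Hadley - Corby - Quarry: 18+3+4+23+28 = 76
The minimum is 70.
One optimal route: Quarry → Hadley → Maris → Knoll → Corby → Quarry (or its reverse).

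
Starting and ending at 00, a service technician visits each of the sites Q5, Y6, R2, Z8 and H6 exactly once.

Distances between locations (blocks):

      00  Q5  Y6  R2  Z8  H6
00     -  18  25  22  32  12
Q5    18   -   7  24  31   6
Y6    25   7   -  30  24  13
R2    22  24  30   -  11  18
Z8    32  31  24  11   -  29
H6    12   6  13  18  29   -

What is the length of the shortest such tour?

There are 60 distinct closed tours to check (reversals are equivalent).
00 - Q5 - Y6 - R2 - Z8 - H6 - 00: 18+7+30+11+29+12 = 107
00 - Q5 - Y6 - R2 - H6 - Z8 - 00: 18+7+30+18+29+32 = 134
00 - Q5 - Y6 - Z8 - R2 - H6 - 00: 18+7+24+11+18+12 = 90
00 - Q5 - Y6 - Z8 - H6 - R2 - 00: 18+7+24+29+18+22 = 118
00 - Q5 - Y6 - H6 - R2 - Z8 - 00: 18+7+13+18+11+32 = 99
00 - Q5 - Y6 - H6 - Z8 - R2 - 00: 18+7+13+29+11+22 = 100
00 - Q5 - R2 - Y6 - Z8 - H6 - 00: 18+24+30+24+29+12 = 137
00 - Q5 - R2 - Y6 - H6 - Z8 - 00: 18+24+30+13+29+32 = 146
00 - Q5 - R2 - Z8 - Y6 - H6 - 00: 18+24+11+24+13+12 = 102
00 - Q5 - R2 - Z8 - H6 - Y6 - 00: 18+24+11+29+13+25 = 120
00 - Q5 - R2 - H6 - Y6 - Z8 - 00: 18+24+18+13+24+32 = 129
00 - Q5 - R2 - H6 - Z8 - Y6 - 00: 18+24+18+29+24+25 = 138
00 - Q5 - Z8 - Y6 - R2 - H6 - 00: 18+31+24+30+18+12 = 133
00 - Q5 - Z8 - Y6 - H6 - R2 - 00: 18+31+24+13+18+22 = 126
… (46 more)
00 - R2 - Z8 - Y6 - Q5 - H6 - 00: 22+11+24+7+6+12 = 82  ← best
The minimum is 82.
One optimal route: 00 → R2 → Z8 → Y6 → Q5 → H6 → 00 (or its reverse).

Minimum total distance: 82 blocks.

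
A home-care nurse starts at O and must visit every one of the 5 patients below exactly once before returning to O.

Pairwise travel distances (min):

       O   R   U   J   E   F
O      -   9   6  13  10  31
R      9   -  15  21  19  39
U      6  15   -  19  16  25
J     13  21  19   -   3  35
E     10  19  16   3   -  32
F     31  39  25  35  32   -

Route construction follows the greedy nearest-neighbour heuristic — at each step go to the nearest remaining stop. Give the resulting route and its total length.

From O: distances to unvisited — U=6, R=9, E=10, J=13, F=31. Nearest is U (6).
From U: distances to unvisited — R=15, E=16, J=19, F=25. Nearest is R (15).
From R: distances to unvisited — E=19, J=21, F=39. Nearest is E (19).
From E: distances to unvisited — J=3, F=32. Nearest is J (3).
From J: distances to unvisited — F=35. Nearest is F (35).
Return F→O: 31.
Total = 6 + 15 + 19 + 3 + 35 + 31 = 109.

109 min along O → U → R → E → J → F → O.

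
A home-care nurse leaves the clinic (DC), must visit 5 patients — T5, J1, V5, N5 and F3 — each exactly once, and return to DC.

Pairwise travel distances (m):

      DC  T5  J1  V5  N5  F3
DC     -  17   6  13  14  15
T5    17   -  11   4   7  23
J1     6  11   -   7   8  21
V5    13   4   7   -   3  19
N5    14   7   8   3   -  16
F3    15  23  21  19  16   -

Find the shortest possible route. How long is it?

55 m — the shortest possible round trip.

With 5 stops there are 5!/2 = 60 distinct round trips (a route and its reverse cost the same).
DC-T5-J1-V5-N5-F3-DC: 17+11+7+3+16+15 = 69
DC-T5-J1-V5-F3-N5-DC: 17+11+7+19+16+14 = 84
DC-T5-J1-N5-V5-F3-DC: 17+11+8+3+19+15 = 73
DC-T5-J1-N5-F3-V5-DC: 17+11+8+16+19+13 = 84
DC-T5-J1-F3-V5-N5-DC: 17+11+21+19+3+14 = 85
DC-T5-J1-F3-N5-V5-DC: 17+11+21+16+3+13 = 81
DC-T5-V5-J1-N5-F3-DC: 17+4+7+8+16+15 = 67
DC-T5-V5-J1-F3-N5-DC: 17+4+7+21+16+14 = 79
DC-T5-V5-N5-J1-F3-DC: 17+4+3+8+21+15 = 68
DC-T5-V5-N5-F3-J1-DC: 17+4+3+16+21+6 = 67
DC-T5-V5-F3-J1-N5-DC: 17+4+19+21+8+14 = 83
DC-T5-V5-F3-N5-J1-DC: 17+4+19+16+8+6 = 70
DC-T5-N5-J1-V5-F3-DC: 17+7+8+7+19+15 = 73
DC-T5-N5-J1-F3-V5-DC: 17+7+8+21+19+13 = 85
… (46 more)
DC-J1-T5-V5-N5-F3-DC: 6+11+4+3+16+15 = 55  ← best
The minimum is 55.
One optimal route: DC → J1 → T5 → V5 → N5 → F3 → DC (or its reverse).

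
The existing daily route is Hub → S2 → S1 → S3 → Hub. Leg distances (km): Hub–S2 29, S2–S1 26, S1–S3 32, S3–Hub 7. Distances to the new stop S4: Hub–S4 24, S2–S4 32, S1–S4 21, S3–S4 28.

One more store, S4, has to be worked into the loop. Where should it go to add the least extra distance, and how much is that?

Insertion cost between consecutive stops i–j is d(i,S4) + d(S4,j) − d(i,j):
  between Hub and S2: 24 + 32 − 29 = 27
  between S2 and S1: 32 + 21 − 26 = 27
  between S1 and S3: 21 + 28 − 32 = 17
  between S3 and Hub: 28 + 24 − 7 = 45
Cheapest insertion is between S1 and S3, adding 17.
New total = 94 + 17 = 111.

+17 km — insert S4 between S1 and S3.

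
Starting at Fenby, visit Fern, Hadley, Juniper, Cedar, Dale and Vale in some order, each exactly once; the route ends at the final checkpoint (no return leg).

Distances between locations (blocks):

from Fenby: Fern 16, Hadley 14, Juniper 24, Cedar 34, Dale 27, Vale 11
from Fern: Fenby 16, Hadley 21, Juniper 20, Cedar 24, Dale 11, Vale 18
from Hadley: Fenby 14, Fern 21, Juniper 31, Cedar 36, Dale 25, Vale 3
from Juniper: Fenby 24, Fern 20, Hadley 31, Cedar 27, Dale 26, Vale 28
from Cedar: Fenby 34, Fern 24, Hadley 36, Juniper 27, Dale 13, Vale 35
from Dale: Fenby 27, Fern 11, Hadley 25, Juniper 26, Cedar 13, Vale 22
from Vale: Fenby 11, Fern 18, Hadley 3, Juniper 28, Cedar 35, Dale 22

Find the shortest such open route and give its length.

There are 6! = 720 possible orderings.
Fenby→Fern→Hadley→Juniper→Cedar→Dale→Vale: 16+21+31+27+13+22 = 130
Fenby→Fern→Hadley→Juniper→Cedar→Vale→Dale: 16+21+31+27+35+22 = 152
Fenby→Fern→Hadley→Juniper→Dale→Cedar→Vale: 16+21+31+26+13+35 = 142
Fenby→Fern→Hadley→Juniper→Dale→Vale→Cedar: 16+21+31+26+22+35 = 151
Fenby→Fern→Hadley→Juniper→Vale→Cedar→Dale: 16+21+31+28+35+13 = 144
Fenby→Fern→Hadley→Juniper→Vale→Dale→Cedar: 16+21+31+28+22+13 = 131
Fenby→Fern→Hadley→Cedar→Juniper→Dale→Vale: 16+21+36+27+26+22 = 148
Fenby→Fern→Hadley→Cedar→Juniper→Vale→Dale: 16+21+36+27+28+22 = 150
… (712 more)
Fenby→Hadley→Vale→Fern→Dale→Cedar→Juniper: 14+3+18+11+13+27 = 86  ← best
The minimum is 86.
One shortest path: Fenby → Hadley → Vale → Fern → Dale → Cedar → Juniper.

86 blocks — the minimum one-way total.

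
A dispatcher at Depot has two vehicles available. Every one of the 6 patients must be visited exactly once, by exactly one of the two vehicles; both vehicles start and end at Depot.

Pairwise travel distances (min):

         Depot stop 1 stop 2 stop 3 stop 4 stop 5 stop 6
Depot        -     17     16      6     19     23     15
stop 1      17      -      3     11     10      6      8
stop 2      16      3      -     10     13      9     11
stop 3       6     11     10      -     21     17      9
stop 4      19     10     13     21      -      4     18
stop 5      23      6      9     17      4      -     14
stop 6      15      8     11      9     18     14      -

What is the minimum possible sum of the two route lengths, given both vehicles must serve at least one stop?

Minimum combined distance: 70 min.

Check every non-empty split of the stops between the two vehicles; for each half take its own optimal tour:
  {stop 1} + {stop 2, stop 3, stop 4, stop 5, stop 6}: 34 + 58 = 92
  {stop 2} + {stop 1, stop 3, stop 4, stop 5, stop 6}: 32 + 52 = 84
  {stop 1, stop 2} + {stop 3, stop 4, stop 5, stop 6}: 36 + 52 = 88
  {stop 3} + {stop 1, stop 2, stop 4, stop 5, stop 6}: 12 + 58 = 70
  {stop 1, stop 3} + {stop 2, stop 4, stop 5, stop 6}: 34 + 58 = 92
  {stop 2, stop 3} + {stop 1, stop 4, stop 5, stop 6}: 32 + 52 = 84
  … (31 splits in total)
Best: vehicle 1 Depot → stop 3 → Depot = 12; vehicle 2 Depot → stop 4 → stop 5 → stop 1 → stop 2 → stop 6 → Depot = 58; combined 70.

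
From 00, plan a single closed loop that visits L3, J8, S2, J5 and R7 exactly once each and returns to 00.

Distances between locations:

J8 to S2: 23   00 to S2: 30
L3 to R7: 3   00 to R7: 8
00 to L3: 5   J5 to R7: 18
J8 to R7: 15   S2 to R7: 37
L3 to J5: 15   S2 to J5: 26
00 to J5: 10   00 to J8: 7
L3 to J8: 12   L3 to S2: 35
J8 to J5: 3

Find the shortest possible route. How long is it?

Shortest round trip = 81.

With 5 stops there are 5!/2 = 60 distinct round trips (a route and its reverse cost the same).
00→L3→J8→S2→J5→R7→00: 5+12+23+26+18+8 = 92
00→L3→J8→S2→R7→J5→00: 5+12+23+37+18+10 = 105
00→L3→J8→J5→S2→R7→00: 5+12+3+26+37+8 = 91
00→L3→J8→J5→R7→S2→00: 5+12+3+18+37+30 = 105
00→L3→J8→R7→S2→J5→00: 5+12+15+37+26+10 = 105
00→L3→J8→R7→J5→S2→00: 5+12+15+18+26+30 = 106
00→L3→S2→J8→J5→R7→00: 5+35+23+3+18+8 = 92
00→L3→S2→J8→R7→J5→00: 5+35+23+15+18+10 = 106
00→L3→S2→J5→J8→R7→00: 5+35+26+3+15+8 = 92
00→L3→S2→J5→R7→J8→00: 5+35+26+18+15+7 = 106
00→L3→S2→R7→J8→J5→00: 5+35+37+15+3+10 = 105
00→L3→S2→R7→J5→J8→00: 5+35+37+18+3+7 = 105
00→L3→J5→J8→S2→R7→00: 5+15+3+23+37+8 = 91
00→L3→J5→J8→R7→S2→00: 5+15+3+15+37+30 = 105
… (46 more)
00→L3→R7→S2→J8→J5→00: 5+3+37+23+3+10 = 81  ← best
The minimum is 81.
One optimal route: 00 → L3 → R7 → S2 → J8 → J5 → 00 (or its reverse).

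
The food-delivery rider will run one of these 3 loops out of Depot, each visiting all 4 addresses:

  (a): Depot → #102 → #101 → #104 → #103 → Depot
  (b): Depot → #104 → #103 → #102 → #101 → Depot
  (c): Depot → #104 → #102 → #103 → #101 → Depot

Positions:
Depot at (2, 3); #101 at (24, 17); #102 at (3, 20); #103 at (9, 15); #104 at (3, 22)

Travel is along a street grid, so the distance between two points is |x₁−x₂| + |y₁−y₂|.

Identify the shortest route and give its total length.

(a): 18 + 24 + 26 + 13 + 19 = 100
(b): 20 + 13 + 11 + 24 + 36 = 104
(c): 20 + 2 + 11 + 17 + 36 = 86

86 — (c) is the shortest.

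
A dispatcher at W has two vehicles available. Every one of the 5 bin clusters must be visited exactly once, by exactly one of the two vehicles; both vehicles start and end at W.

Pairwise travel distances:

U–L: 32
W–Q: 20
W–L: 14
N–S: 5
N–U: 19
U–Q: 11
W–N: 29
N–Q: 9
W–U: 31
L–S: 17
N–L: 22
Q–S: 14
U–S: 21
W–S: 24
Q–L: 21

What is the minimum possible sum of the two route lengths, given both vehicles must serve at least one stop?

Minimum combined distance: 107.

Try each way of splitting the stops between the two vehicles (each non-empty) and, for each split, find the best tour for each vehicle:
  {N} + {U, Q, L, S}: 58 + 83 = 141
  {U} + {N, Q, L, S}: 62 + 65 = 127
  {N, U} + {Q, L, S}: 79 + 65 = 144
  {Q} + {N, U, L, S}: 40 + 86 = 126
  {N, Q} + {U, L, S}: 58 + 83 = 141
  {U, Q} + {N, L, S}: 62 + 65 = 127
  … (15 splits in total)
  {L} + {N, U, Q, S}: 28 + 79 = 107  ← best
Best: vehicle 1 W → L → W = 28; vehicle 2 W → Q → U → N → S → W = 79; combined 107.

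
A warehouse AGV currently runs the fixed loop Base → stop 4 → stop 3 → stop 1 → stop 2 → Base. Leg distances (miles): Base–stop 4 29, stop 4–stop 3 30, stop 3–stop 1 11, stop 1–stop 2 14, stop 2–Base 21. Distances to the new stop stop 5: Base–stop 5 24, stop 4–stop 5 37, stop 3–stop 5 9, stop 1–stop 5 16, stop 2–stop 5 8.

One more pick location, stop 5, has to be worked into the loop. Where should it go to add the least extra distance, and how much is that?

Insertion cost between consecutive stops i–j is d(i,stop 5) + d(stop 5,j) − d(i,j):
  between Base and stop 4: 24 + 37 − 29 = 32
  between stop 4 and stop 3: 37 + 9 − 30 = 16
  between stop 3 and stop 1: 9 + 16 − 11 = 14
  between stop 1 and stop 2: 16 + 8 − 14 = 10
  between stop 2 and Base: 8 + 24 − 21 = 11
Cheapest insertion is between stop 1 and stop 2, adding 10.
New total = 105 + 10 = 115.

+10 miles — insert stop 5 between stop 1 and stop 2.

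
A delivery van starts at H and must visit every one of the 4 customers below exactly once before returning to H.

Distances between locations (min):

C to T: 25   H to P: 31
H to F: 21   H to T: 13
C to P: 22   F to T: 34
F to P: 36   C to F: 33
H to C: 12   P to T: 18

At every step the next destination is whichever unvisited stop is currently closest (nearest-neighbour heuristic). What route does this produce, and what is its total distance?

H → [C:12 / T:13 / F:21 / P:31] → C (12)
C → [P:22 / T:25 / F:33] → P (22)
P → [T:18 / F:36] → T (18)
T → [F:34] → F (34)
Return F→H: 21.
Total = 12 + 22 + 18 + 34 + 21 = 107.

Nearest-neighbour total = 107 min; route H → C → P → T → F → H.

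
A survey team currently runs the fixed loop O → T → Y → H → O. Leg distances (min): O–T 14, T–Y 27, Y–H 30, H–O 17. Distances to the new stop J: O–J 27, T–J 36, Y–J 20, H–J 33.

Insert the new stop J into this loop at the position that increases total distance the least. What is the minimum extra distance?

Adding 23 min by placing J on the Y–H leg.

Insertion cost between consecutive stops i–j is d(i,J) + d(J,j) − d(i,j):
  between O and T: 27 + 36 − 14 = 49
  between T and Y: 36 + 20 − 27 = 29
  between Y and H: 20 + 33 − 30 = 23
  between H and O: 33 + 27 − 17 = 43
Cheapest insertion is between Y and H, adding 23.
New total = 88 + 23 = 111.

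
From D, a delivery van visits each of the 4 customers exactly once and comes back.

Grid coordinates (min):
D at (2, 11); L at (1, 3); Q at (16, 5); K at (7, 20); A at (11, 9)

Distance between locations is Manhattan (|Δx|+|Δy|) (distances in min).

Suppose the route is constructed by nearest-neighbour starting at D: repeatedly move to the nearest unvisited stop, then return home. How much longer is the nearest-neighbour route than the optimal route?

From D: L=9, A=11, K=14, Q=20 → choose L (9).
From L: A=16, Q=17, K=23 → choose A (16).
From A: Q=9, K=15 → choose Q (9).
From Q: K=24 → choose K (24).
NN route D → L → A → Q → K → D costs 72.
Optimal: D → L → Q → A → K → D costs 64 (by enumerating all 12 distinct tours).
Excess = 72 − 64 = 8.

The nearest-neighbour route is 8 min longer than optimal.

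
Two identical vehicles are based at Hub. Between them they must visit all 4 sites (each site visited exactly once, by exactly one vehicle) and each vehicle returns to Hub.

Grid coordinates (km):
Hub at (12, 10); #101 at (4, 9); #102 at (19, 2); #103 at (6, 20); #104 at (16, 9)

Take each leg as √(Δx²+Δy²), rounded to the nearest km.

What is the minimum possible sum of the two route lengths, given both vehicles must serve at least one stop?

Minimum combined distance: 54 km.

Try each way of splitting the stops between the two vehicles (each non-empty) and, for each split, find the best tour for each vehicle:
  {#101} + {#102, #103, #104}: 16 + 46 = 62
  {#102} + {#101, #103, #104}: 22 + 38 = 60
  {#101, #102} + {#103, #104}: 36 + 31 = 67
  {#103} + {#101, #102, #104}: 24 + 37 = 61
  {#101, #103} + {#102, #104}: 31 + 23 = 54
  {#102, #103} + {#101, #104}: 45 + 24 = 69
  … (7 splits in total)
Best: vehicle 1 Hub → #101 → #103 → Hub = 31; vehicle 2 Hub → #102 → #104 → Hub = 23; combined 54.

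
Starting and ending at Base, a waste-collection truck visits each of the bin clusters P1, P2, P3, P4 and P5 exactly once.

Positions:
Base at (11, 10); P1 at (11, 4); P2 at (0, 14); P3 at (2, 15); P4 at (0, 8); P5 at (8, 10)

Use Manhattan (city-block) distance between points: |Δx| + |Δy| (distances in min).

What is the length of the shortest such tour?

There are 60 distinct closed tours to check (reversals are equivalent).
Base - P1 - P2 - P3 - P4 - P5 - Base: 6+21+3+9+10+3 = 52
Base - P1 - P2 - P3 - P5 - P4 - Base: 6+21+3+11+10+13 = 64
Base - P1 - P2 - P4 - P3 - P5 - Base: 6+21+6+9+11+3 = 56
Base - P1 - P2 - P4 - P5 - P3 - Base: 6+21+6+10+11+14 = 68
Base - P1 - P2 - P5 - P3 - P4 - Base: 6+21+12+11+9+13 = 72
Base - P1 - P2 - P5 - P4 - P3 - Base: 6+21+12+10+9+14 = 72
Base - P1 - P3 - P2 - P4 - P5 - Base: 6+20+3+6+10+3 = 48
Base - P1 - P3 - P2 - P5 - P4 - Base: 6+20+3+12+10+13 = 64
Base - P1 - P3 - P4 - P2 - P5 - Base: 6+20+9+6+12+3 = 56
Base - P1 - P3 - P4 - P5 - P2 - Base: 6+20+9+10+12+15 = 72
Base - P1 - P3 - P5 - P2 - P4 - Base: 6+20+11+12+6+13 = 68
Base - P1 - P3 - P5 - P4 - P2 - Base: 6+20+11+10+6+15 = 68
Base - P1 - P4 - P2 - P3 - P5 - Base: 6+15+6+3+11+3 = 44
Base - P1 - P4 - P2 - P5 - P3 - Base: 6+15+6+12+11+14 = 64
… (46 more)
The minimum is 44.
One optimal route: Base → P1 → P4 → P2 → P3 → P5 → Base (or its reverse).

Minimum total distance: 44 min.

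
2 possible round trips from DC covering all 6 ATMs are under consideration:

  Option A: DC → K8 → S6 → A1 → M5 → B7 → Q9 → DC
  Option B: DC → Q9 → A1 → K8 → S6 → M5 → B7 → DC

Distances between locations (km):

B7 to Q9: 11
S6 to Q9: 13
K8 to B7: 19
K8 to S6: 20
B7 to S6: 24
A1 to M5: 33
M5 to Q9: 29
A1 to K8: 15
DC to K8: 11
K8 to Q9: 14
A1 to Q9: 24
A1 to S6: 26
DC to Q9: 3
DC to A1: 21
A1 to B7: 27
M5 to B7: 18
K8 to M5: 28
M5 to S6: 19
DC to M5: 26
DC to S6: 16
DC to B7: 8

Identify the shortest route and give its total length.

107 km — Option B is the shortest.

Option A: 11 + 20 + 26 + 33 + 18 + 11 + 3 = 122
Option B: 3 + 24 + 15 + 20 + 19 + 18 + 8 = 107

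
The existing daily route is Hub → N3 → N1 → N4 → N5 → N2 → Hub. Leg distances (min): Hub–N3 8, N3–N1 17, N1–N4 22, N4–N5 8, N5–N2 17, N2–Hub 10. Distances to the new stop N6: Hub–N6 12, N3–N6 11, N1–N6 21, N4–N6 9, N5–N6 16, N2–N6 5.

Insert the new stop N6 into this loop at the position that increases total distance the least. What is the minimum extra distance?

Insertion cost between consecutive stops i–j is d(i,N6) + d(N6,j) − d(i,j):
  between Hub and N3: 12 + 11 − 8 = 15
  between N3 and N1: 11 + 21 − 17 = 15
  between N1 and N4: 21 + 9 − 22 = 8
  between N4 and N5: 9 + 16 − 8 = 17
  between N5 and N2: 16 + 5 − 17 = 4
  between N2 and Hub: 5 + 12 − 10 = 7
Cheapest insertion is between N5 and N2, adding 4.
New total = 82 + 4 = 86.

Adding 4 min by placing N6 on the N5–N2 leg.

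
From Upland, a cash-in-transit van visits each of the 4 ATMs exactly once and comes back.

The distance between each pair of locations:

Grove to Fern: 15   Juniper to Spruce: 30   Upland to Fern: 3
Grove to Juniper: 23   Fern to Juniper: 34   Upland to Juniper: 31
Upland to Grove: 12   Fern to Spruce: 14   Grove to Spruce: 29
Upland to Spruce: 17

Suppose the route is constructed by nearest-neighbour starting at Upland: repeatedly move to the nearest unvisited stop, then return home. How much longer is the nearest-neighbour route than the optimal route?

From Upland: Fern=3, Grove=12, Spruce=17, Juniper=31 → choose Fern (3).
From Fern: Spruce=14, Grove=15, Juniper=34 → choose Spruce (14).
From Spruce: Grove=29, Juniper=30 → choose Grove (29).
From Grove: Juniper=23 → choose Juniper (23).
NN route Upland → Fern → Spruce → Grove → Juniper → Upland costs 100.
Optimal: Upland → Grove → Juniper → Spruce → Fern → Upland costs 82 (by enumerating all 12 distinct tours).
Excess = 100 − 82 = 18.

Excess over optimum: 18.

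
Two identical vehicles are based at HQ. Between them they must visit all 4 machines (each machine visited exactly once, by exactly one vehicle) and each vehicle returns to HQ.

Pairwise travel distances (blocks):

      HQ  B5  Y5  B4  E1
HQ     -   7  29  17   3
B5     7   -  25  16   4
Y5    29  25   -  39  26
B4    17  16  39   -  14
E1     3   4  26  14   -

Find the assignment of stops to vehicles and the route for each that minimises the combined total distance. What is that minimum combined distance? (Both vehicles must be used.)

Try each way of splitting the stops between the two vehicles (each non-empty) and, for each split, find the best tour for each vehicle:
  {B5} + {Y5, B4, E1}: 14 + 85 = 99
  {Y5} + {B5, B4, E1}: 58 + 40 = 98
  {B5, Y5} + {B4, E1}: 61 + 34 = 95
  {B4} + {B5, Y5, E1}: 34 + 61 = 95
  {B5, B4} + {Y5, E1}: 40 + 58 = 98
  {Y5, B4} + {B5, E1}: 85 + 14 = 99
  … (7 splits in total)
  {B5, Y5, B4} + {E1}: 87 + 6 = 93  ← best
Best: vehicle 1 HQ → Y5 → B5 → B4 → HQ = 87; vehicle 2 HQ → E1 → HQ = 6; combined 93.

Minimum combined distance: 93 blocks.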